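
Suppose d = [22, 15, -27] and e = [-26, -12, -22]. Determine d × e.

i: 15·(-22) - (-27)·(-12) = -330 - 324 = -654
j: (-27)·(-26) - 22·(-22) = 702 - (-484) = 1186
k: 22·(-12) - 15·(-26) = -264 - (-390) = 126
d × e = (-654, 1186, 126)

(-654, 1186, 126)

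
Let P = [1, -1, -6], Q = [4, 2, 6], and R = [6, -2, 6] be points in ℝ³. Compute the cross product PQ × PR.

(48, 24, -18)

PQ = (3, 3, 12)
PR = (5, -1, 12)
i: 3·12 - 12·(-1) = 36 - (-12) = 48
j: 12·5 - 3·12 = 60 - 36 = 24
k: 3·(-1) - 3·5 = -3 - 15 = -18
PQ × PR = (48, 24, -18)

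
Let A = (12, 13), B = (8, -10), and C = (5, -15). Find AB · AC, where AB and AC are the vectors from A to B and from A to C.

672

AB = B − A = (-4, -23)
AC = C − A = (-7, -28)
AB · AC = (-4)·(-7) + (-23)·(-28) = 28 + 644 = 672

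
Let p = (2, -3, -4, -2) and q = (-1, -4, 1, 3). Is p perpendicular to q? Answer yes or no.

p · q = 2·(-1) + (-3)·(-4) + (-4)·1 + (-2)·3 = -2 + 12 - 4 - 6 = 0
Zero, so the vectors are orthogonal.

yes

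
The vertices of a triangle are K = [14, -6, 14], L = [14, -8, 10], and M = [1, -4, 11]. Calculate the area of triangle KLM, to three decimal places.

29.900

KL = (0, -2, -4),  KM = (-13, 2, -3)
i: (-2)·(-3) - (-4)·2 = 6 - (-8) = 14
j: (-4)·(-13) - 0·(-3) = 52 - 0 = 52
k: 0·2 - (-2)·(-13) = 0 - 26 = -26
KL × KM = (14, 52, -26)
|KL × KM| = √3576 ≈ 59.7997
area = ½ · 59.7997 ≈ 29.900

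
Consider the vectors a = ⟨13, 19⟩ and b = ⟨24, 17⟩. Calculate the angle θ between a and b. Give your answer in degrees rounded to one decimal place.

20.3

a · b = 13·24 + 19·17 = 312 + 323 = 635
|a|² = 169 + 361 = 530,  |a| = √530 ≈ 23.021729
|b|² = 576 + 289 = 865,  |b| = √865 ≈ 29.410882
cos θ = 635 / (23.021729 · 29.410882) ≈ 0.93784
θ = arccos(0.93784) ≈ 20.3°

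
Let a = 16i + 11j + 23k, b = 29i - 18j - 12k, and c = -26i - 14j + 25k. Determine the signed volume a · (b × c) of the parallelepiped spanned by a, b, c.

b × c:
i: (-18)·25 - (-12)·(-14) = -450 - 168 = -618
j: (-12)·(-26) - 29·25 = 312 - 725 = -413
k: 29·(-14) - (-18)·(-26) = -406 - 468 = -874
b × c = (-618, -413, -874)
a · (b × c) = 16·(-618) + 11·(-413) + 23·(-874) = -9888 - 4543 - 20102 = -34533

-34533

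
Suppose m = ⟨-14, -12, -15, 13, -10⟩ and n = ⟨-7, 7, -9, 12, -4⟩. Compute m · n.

m · n = (-14)·(-7) + (-12)·7 + (-15)·(-9) + 13·12 + (-10)·(-4) = 98 - 84 + 135 + 156 + 40 = 345

345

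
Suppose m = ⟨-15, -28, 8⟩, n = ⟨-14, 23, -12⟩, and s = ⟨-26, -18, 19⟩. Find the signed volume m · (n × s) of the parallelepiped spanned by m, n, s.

-12699

n × s:
i: 23·19 - (-12)·(-18) = 437 - 216 = 221
j: (-12)·(-26) - (-14)·19 = 312 - (-266) = 578
k: (-14)·(-18) - 23·(-26) = 252 - (-598) = 850
n × s = (221, 578, 850)
m · (n × s) = (-15)·221 + (-28)·578 + 8·850 = -3315 - 16184 + 6800 = -12699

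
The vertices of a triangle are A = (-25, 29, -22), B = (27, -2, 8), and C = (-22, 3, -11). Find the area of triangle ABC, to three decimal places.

708.895

AB = (52, -31, 30),  AC = (3, -26, 11)
i: (-31)·11 - 30·(-26) = -341 - (-780) = 439
j: 30·3 - 52·11 = 90 - 572 = -482
k: 52·(-26) - (-31)·3 = -1352 - (-93) = -1259
AB × AC = (439, -482, -1259)
|AB × AC| = √2010126 ≈ 1417.7891
area = ½ · 1417.7891 ≈ 708.895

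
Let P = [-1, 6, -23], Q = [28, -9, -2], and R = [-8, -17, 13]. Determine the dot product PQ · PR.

898

PQ = Q − P = (29, -15, 21)
PR = R − P = (-7, -23, 36)
PQ · PR = 29·(-7) + (-15)·(-23) + 21·36 = -203 + 345 + 756 = 898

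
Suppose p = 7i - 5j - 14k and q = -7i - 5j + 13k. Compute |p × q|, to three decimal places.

i: (-5)·13 - (-14)·(-5) = -65 - 70 = -135
j: (-14)·(-7) - 7·13 = 98 - 91 = 7
k: 7·(-5) - (-5)·(-7) = -35 - 35 = -70
p × q = (-135, 7, -70)
|p × q| = √((-135)² + 7² + (-70)²) = √23174 ≈ 152.2301

152.230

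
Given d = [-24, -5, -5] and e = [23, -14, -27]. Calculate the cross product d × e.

i: (-5)·(-27) - (-5)·(-14) = 135 - 70 = 65
j: (-5)·23 - (-24)·(-27) = -115 - 648 = -763
k: (-24)·(-14) - (-5)·23 = 336 - (-115) = 451
d × e = (65, -763, 451)

(65, -763, 451)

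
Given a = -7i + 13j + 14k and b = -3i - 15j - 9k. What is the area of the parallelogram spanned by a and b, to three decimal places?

i: 13·(-9) - 14·(-15) = -117 - (-210) = 93
j: 14·(-3) - (-7)·(-9) = -42 - 63 = -105
k: (-7)·(-15) - 13·(-3) = 105 - (-39) = 144
a × b = (93, -105, 144)
|a × b| = √(93² + (-105)² + 144²) = √40410 ≈ 201.0224

201.022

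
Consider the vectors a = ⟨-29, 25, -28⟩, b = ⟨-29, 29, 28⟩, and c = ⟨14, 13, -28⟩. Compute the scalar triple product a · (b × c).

45528

b × c:
i: 29·(-28) - 28·13 = -812 - 364 = -1176
j: 28·14 - (-29)·(-28) = 392 - 812 = -420
k: (-29)·13 - 29·14 = -377 - 406 = -783
b × c = (-1176, -420, -783)
a · (b × c) = (-29)·(-1176) + 25·(-420) + (-28)·(-783) = 34104 - 10500 + 21924 = 45528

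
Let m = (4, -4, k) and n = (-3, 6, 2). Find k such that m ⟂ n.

18

m · n = 4·(-3) + (-4)·6 + k·2 = -36 + 2k
Set equal to 0: 2k = 36, so k = 18.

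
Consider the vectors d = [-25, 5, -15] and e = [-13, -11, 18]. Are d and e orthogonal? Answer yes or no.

yes

d · e = (-25)·(-13) + 5·(-11) + (-15)·18 = 325 - 55 - 270 = 0
Zero, so the vectors are orthogonal.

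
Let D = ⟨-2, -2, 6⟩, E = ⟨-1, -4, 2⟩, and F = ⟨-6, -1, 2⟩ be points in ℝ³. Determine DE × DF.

DE = (1, -2, -4)
DF = (-4, 1, -4)
i: (-2)·(-4) - (-4)·1 = 8 - (-4) = 12
j: (-4)·(-4) - 1·(-4) = 16 - (-4) = 20
k: 1·1 - (-2)·(-4) = 1 - 8 = -7
DE × DF = (12, 20, -7)

(12, 20, -7)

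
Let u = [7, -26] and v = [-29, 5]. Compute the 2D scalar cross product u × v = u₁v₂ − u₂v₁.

7·5 - (-26)·(-29) = 35 - 754 = -719

-719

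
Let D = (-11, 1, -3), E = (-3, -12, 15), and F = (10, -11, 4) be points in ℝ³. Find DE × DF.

DE = (8, -13, 18)
DF = (21, -12, 7)
i: (-13)·7 - 18·(-12) = -91 - (-216) = 125
j: 18·21 - 8·7 = 378 - 56 = 322
k: 8·(-12) - (-13)·21 = -96 - (-273) = 177
DE × DF = (125, 322, 177)

(125, 322, 177)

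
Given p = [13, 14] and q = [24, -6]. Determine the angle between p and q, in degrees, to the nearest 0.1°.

p · q = 13·24 + 14·(-6) = 312 - 84 = 228
|p|² = 169 + 196 = 365,  |p| = √365 ≈ 19.104973
|q|² = 576 + 36 = 612,  |q| = √612 ≈ 24.738634
cos θ = 228 / (19.104973 · 24.738634) ≈ 0.48241
θ = arccos(0.48241) ≈ 61.2°

61.2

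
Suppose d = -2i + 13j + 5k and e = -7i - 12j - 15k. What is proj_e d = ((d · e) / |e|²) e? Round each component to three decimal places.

d · e = (-2)·(-7) + 13·(-12) + 5·(-15) = 14 - 156 - 75 = -217
|e|² = 49 + 144 + 225 = 418
proj_e d = (-217/418) · (-7, -12, -15) ≈ (3.634, 6.230, 7.787)

(3.634, 6.230, 7.787)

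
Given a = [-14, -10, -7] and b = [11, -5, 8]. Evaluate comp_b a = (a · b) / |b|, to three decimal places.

a · b = (-14)·11 + (-10)·(-5) + (-7)·8 = -154 + 50 - 56 = -160
|b| = √(121 + 25 + 64) = √210 ≈ 14.4914
comp_b a = -160 / √210 ≈ -11.041

-11.041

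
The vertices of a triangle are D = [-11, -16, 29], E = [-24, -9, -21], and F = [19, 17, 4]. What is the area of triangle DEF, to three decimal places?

1215.995

DE = (-13, 7, -50),  DF = (30, 33, -25)
i: 7·(-25) - (-50)·33 = -175 - (-1650) = 1475
j: (-50)·30 - (-13)·(-25) = -1500 - 325 = -1825
k: (-13)·33 - 7·30 = -429 - 210 = -639
DE × DF = (1475, -1825, -639)
|DE × DF| = √5914571 ≈ 2431.9891
area = ½ · 2431.9891 ≈ 1215.995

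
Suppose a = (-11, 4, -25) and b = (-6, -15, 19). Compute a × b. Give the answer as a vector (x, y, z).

(-299, 359, 189)

i: 4·19 - (-25)·(-15) = 76 - 375 = -299
j: (-25)·(-6) - (-11)·19 = 150 - (-209) = 359
k: (-11)·(-15) - 4·(-6) = 165 - (-24) = 189
a × b = (-299, 359, 189)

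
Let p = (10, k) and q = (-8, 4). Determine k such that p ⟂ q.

p · q = 10·(-8) + k·4 = -80 + 4k
Set equal to 0: 4k = 80, so k = 20.

20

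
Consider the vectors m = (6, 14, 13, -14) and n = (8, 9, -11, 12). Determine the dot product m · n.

m · n = 6·8 + 14·9 + 13·(-11) + (-14)·12 = 48 + 126 - 143 - 168 = -137

-137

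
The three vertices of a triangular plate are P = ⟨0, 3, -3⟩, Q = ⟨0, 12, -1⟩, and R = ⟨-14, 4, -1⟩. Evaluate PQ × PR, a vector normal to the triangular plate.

PQ = (0, 9, 2)
PR = (-14, 1, 2)
i: 9·2 - 2·1 = 18 - 2 = 16
j: 2·(-14) - 0·2 = -28 - 0 = -28
k: 0·1 - 9·(-14) = 0 - (-126) = 126
PQ × PR = (16, -28, 126)

(16, -28, 126)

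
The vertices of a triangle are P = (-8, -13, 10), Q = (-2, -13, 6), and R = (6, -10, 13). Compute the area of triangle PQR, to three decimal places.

PQ = (6, 0, -4),  PR = (14, 3, 3)
i: 0·3 - (-4)·3 = 0 - (-12) = 12
j: (-4)·14 - 6·3 = -56 - 18 = -74
k: 6·3 - 0·14 = 18 - 0 = 18
PQ × PR = (12, -74, 18)
|PQ × PR| = √5944 ≈ 77.0973
area = ½ · 77.0973 ≈ 38.549

38.549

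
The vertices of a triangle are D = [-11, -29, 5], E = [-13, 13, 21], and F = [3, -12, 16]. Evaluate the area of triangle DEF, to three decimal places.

347.671

DE = (-2, 42, 16),  DF = (14, 17, 11)
i: 42·11 - 16·17 = 462 - 272 = 190
j: 16·14 - (-2)·11 = 224 - (-22) = 246
k: (-2)·17 - 42·14 = -34 - 588 = -622
DE × DF = (190, 246, -622)
|DE × DF| = √483500 ≈ 695.3416
area = ½ · 695.3416 ≈ 347.671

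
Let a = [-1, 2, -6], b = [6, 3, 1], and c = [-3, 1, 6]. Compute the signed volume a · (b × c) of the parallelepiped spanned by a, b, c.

b × c:
i: 3·6 - 1·1 = 18 - 1 = 17
j: 1·(-3) - 6·6 = -3 - 36 = -39
k: 6·1 - 3·(-3) = 6 - (-9) = 15
b × c = (17, -39, 15)
a · (b × c) = (-1)·17 + 2·(-39) + (-6)·15 = -17 - 78 - 90 = -185

-185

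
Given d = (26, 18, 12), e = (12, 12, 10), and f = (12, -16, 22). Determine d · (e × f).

e × f:
i: 12·22 - 10·(-16) = 264 - (-160) = 424
j: 10·12 - 12·22 = 120 - 264 = -144
k: 12·(-16) - 12·12 = -192 - 144 = -336
e × f = (424, -144, -336)
d · (e × f) = 26·424 + 18·(-144) + 12·(-336) = 11024 - 2592 - 4032 = 4400

4400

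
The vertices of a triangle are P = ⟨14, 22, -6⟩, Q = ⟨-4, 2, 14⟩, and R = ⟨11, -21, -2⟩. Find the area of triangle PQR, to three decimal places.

PQ = (-18, -20, 20),  PR = (-3, -43, 4)
i: (-20)·4 - 20·(-43) = -80 - (-860) = 780
j: 20·(-3) - (-18)·4 = -60 - (-72) = 12
k: (-18)·(-43) - (-20)·(-3) = 774 - 60 = 714
PQ × PR = (780, 12, 714)
|PQ × PR| = √1118340 ≈ 1057.5160
area = ½ · 1057.5160 ≈ 528.758

528.758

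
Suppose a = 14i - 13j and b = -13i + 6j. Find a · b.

a · b = 14·(-13) + (-13)·6 = -182 - 78 = -260

-260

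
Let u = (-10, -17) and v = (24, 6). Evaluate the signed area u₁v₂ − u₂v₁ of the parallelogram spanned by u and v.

348

(-10)·6 - (-17)·24 = -60 - (-408) = 348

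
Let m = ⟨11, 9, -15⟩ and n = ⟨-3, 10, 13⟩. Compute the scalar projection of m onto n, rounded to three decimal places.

-8.277

m · n = 11·(-3) + 9·10 + (-15)·13 = -33 + 90 - 195 = -138
|n| = √(9 + 100 + 169) = √278 ≈ 16.6733
comp_n m = -138 / √278 ≈ -8.277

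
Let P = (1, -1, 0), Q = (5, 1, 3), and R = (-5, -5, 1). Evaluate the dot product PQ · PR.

-29

PQ = Q − P = (4, 2, 3)
PR = R − P = (-6, -4, 1)
PQ · PR = 4·(-6) + 2·(-4) + 3·1 = -24 - 8 + 3 = -29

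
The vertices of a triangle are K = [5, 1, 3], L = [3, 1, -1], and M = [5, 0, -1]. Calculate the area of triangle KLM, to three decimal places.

KL = (-2, 0, -4),  KM = (0, -1, -4)
i: 0·(-4) - (-4)·(-1) = 0 - 4 = -4
j: (-4)·0 - (-2)·(-4) = 0 - 8 = -8
k: (-2)·(-1) - 0·0 = 2 - 0 = 2
KL × KM = (-4, -8, 2)
|KL × KM| = √84 ≈ 9.1652
area = ½ · 9.1652 ≈ 4.583

4.583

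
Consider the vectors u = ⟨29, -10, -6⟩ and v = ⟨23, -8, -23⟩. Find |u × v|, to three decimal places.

i: (-10)·(-23) - (-6)·(-8) = 230 - 48 = 182
j: (-6)·23 - 29·(-23) = -138 - (-667) = 529
k: 29·(-8) - (-10)·23 = -232 - (-230) = -2
u × v = (182, 529, -2)
|u × v| = √(182² + 529² + (-2)²) = √312969 ≈ 559.4363

559.436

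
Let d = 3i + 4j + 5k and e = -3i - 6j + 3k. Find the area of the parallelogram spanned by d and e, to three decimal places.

48.744

i: 4·3 - 5·(-6) = 12 - (-30) = 42
j: 5·(-3) - 3·3 = -15 - 9 = -24
k: 3·(-6) - 4·(-3) = -18 - (-12) = -6
d × e = (42, -24, -6)
|d × e| = √(42² + (-24)² + (-6)²) = √2376 ≈ 48.7442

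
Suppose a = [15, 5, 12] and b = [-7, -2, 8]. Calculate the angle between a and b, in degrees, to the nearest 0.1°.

a · b = 15·(-7) + 5·(-2) + 12·8 = -105 - 10 + 96 = -19
|a|² = 225 + 25 + 144 = 394,  |a| = √394 ≈ 19.849433
|b|² = 49 + 4 + 64 = 117,  |b| = √117 ≈ 10.816654
cos θ = -19 / (19.849433 · 10.816654) ≈ -0.08849
θ = arccos(-0.08849) ≈ 95.1°

95.1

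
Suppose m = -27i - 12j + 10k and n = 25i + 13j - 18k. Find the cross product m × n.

i: (-12)·(-18) - 10·13 = 216 - 130 = 86
j: 10·25 - (-27)·(-18) = 250 - 486 = -236
k: (-27)·13 - (-12)·25 = -351 - (-300) = -51
m × n = (86, -236, -51)

(86, -236, -51)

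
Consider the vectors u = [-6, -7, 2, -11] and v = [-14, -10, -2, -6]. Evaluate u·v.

216

u · v = (-6)·(-14) + (-7)·(-10) + 2·(-2) + (-11)·(-6) = 84 + 70 - 4 + 66 = 216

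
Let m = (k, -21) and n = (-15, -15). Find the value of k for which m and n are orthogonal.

m · n = k·(-15) + (-21)·(-15) = 315 - 15k
Set equal to 0: -15k = -315, so k = 21.

21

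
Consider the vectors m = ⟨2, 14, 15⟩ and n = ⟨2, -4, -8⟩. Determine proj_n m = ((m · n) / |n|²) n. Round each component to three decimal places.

(-4.095, 8.190, 16.381)

m · n = 2·2 + 14·(-4) + 15·(-8) = 4 - 56 - 120 = -172
|n|² = 4 + 16 + 64 = 84
proj_n m = (-172/84) · (2, -4, -8) ≈ (-4.095, 8.190, 16.381)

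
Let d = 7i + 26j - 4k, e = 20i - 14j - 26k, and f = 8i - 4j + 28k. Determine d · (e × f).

-23568

e × f:
i: (-14)·28 - (-26)·(-4) = -392 - 104 = -496
j: (-26)·8 - 20·28 = -208 - 560 = -768
k: 20·(-4) - (-14)·8 = -80 - (-112) = 32
e × f = (-496, -768, 32)
d · (e × f) = 7·(-496) + 26·(-768) + (-4)·32 = -3472 - 19968 - 128 = -23568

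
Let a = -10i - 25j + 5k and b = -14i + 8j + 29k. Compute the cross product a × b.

(-765, 220, -430)

i: (-25)·29 - 5·8 = -725 - 40 = -765
j: 5·(-14) - (-10)·29 = -70 - (-290) = 220
k: (-10)·8 - (-25)·(-14) = -80 - 350 = -430
a × b = (-765, 220, -430)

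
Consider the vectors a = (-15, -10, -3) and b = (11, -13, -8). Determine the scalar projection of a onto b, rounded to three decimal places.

-0.585

a · b = (-15)·11 + (-10)·(-13) + (-3)·(-8) = -165 + 130 + 24 = -11
|b| = √(121 + 169 + 64) = √354 ≈ 18.8149
comp_b a = -11 / √354 ≈ -0.585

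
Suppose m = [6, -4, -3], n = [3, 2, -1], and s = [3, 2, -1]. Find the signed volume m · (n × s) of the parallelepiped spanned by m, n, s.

0

n × s:
i: 2·(-1) - (-1)·2 = -2 - (-2) = 0
j: (-1)·3 - 3·(-1) = -3 - (-3) = 0
k: 3·2 - 2·3 = 6 - 6 = 0
n × s = (0, 0, 0)
m · (n × s) = 6·0 + (-4)·0 + (-3)·0 = 0 + 0 + 0 = 0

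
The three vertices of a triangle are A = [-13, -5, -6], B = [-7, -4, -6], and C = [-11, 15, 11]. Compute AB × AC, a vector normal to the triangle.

(17, -102, 118)

AB = (6, 1, 0)
AC = (2, 20, 17)
i: 1·17 - 0·20 = 17 - 0 = 17
j: 0·2 - 6·17 = 0 - 102 = -102
k: 6·20 - 1·2 = 120 - 2 = 118
AB × AC = (17, -102, 118)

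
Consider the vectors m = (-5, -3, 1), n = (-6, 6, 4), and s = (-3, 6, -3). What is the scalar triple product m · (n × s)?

282

n × s:
i: 6·(-3) - 4·6 = -18 - 24 = -42
j: 4·(-3) - (-6)·(-3) = -12 - 18 = -30
k: (-6)·6 - 6·(-3) = -36 - (-18) = -18
n × s = (-42, -30, -18)
m · (n × s) = (-5)·(-42) + (-3)·(-30) + 1·(-18) = 210 + 90 - 18 = 282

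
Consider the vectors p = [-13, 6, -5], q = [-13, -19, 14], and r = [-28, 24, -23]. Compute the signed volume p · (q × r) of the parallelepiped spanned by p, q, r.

-1239

q × r:
i: (-19)·(-23) - 14·24 = 437 - 336 = 101
j: 14·(-28) - (-13)·(-23) = -392 - 299 = -691
k: (-13)·24 - (-19)·(-28) = -312 - 532 = -844
q × r = (101, -691, -844)
p · (q × r) = (-13)·101 + 6·(-691) + (-5)·(-844) = -1313 - 4146 + 4220 = -1239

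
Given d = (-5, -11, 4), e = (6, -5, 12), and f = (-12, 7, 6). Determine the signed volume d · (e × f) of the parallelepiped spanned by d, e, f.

e × f:
i: (-5)·6 - 12·7 = -30 - 84 = -114
j: 12·(-12) - 6·6 = -144 - 36 = -180
k: 6·7 - (-5)·(-12) = 42 - 60 = -18
e × f = (-114, -180, -18)
d · (e × f) = (-5)·(-114) + (-11)·(-180) + 4·(-18) = 570 + 1980 - 72 = 2478

2478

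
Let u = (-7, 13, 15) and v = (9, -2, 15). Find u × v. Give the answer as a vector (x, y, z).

(225, 240, -103)

i: 13·15 - 15·(-2) = 195 - (-30) = 225
j: 15·9 - (-7)·15 = 135 - (-105) = 240
k: (-7)·(-2) - 13·9 = 14 - 117 = -103
u × v = (225, 240, -103)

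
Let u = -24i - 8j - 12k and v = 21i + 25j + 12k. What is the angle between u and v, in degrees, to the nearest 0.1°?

150.5

u · v = (-24)·21 + (-8)·25 + (-12)·12 = -504 - 200 - 144 = -848
|u|² = 576 + 64 + 144 = 784,  |u| = √784 ≈ 28.000000
|v|² = 441 + 625 + 144 = 1210,  |v| = √1210 ≈ 34.785054
cos θ = -848 / (28.000000 · 34.785054) ≈ -0.87065
θ = arccos(-0.87065) ≈ 150.5°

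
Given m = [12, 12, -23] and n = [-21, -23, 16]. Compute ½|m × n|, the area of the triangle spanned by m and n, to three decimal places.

i: 12·16 - (-23)·(-23) = 192 - 529 = -337
j: (-23)·(-21) - 12·16 = 483 - 192 = 291
k: 12·(-23) - 12·(-21) = -276 - (-252) = -24
m × n = (-337, 291, -24)
|m × n| = √((-337)² + 291² + (-24)²) = √198826 ≈ 445.8991
area = ½ · 445.8991 ≈ 222.950

222.950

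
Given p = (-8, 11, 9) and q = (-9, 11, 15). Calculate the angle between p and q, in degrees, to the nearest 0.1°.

13.3

p · q = (-8)·(-9) + 11·11 + 9·15 = 72 + 121 + 135 = 328
|p|² = 64 + 121 + 81 = 266,  |p| = √266 ≈ 16.309506
|q|² = 81 + 121 + 225 = 427,  |q| = √427 ≈ 20.663978
cos θ = 328 / (16.309506 · 20.663978) ≈ 0.97324
θ = arccos(0.97324) ≈ 13.3°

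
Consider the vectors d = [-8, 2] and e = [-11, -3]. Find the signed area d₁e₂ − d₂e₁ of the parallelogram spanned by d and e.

(-8)·(-3) - 2·(-11) = 24 - (-22) = 46

46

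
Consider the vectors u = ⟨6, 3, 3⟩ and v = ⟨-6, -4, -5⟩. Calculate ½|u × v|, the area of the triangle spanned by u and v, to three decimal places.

6.874

i: 3·(-5) - 3·(-4) = -15 - (-12) = -3
j: 3·(-6) - 6·(-5) = -18 - (-30) = 12
k: 6·(-4) - 3·(-6) = -24 - (-18) = -6
u × v = (-3, 12, -6)
|u × v| = √((-3)² + 12² + (-6)²) = √189 ≈ 13.7477
area = ½ · 13.7477 ≈ 6.874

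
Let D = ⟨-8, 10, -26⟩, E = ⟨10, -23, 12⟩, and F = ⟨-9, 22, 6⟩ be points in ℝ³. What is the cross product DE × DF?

DE = (18, -33, 38)
DF = (-1, 12, 32)
i: (-33)·32 - 38·12 = -1056 - 456 = -1512
j: 38·(-1) - 18·32 = -38 - 576 = -614
k: 18·12 - (-33)·(-1) = 216 - 33 = 183
DE × DF = (-1512, -614, 183)

(-1512, -614, 183)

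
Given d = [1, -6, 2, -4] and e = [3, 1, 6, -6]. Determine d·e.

33

d · e = 1·3 + (-6)·1 + 2·6 + (-4)·(-6) = 3 - 6 + 12 + 24 = 33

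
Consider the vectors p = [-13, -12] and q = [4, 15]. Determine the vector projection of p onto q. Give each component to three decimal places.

p · q = (-13)·4 + (-12)·15 = -52 - 180 = -232
|q|² = 16 + 225 = 241
proj_q p = (-232/241) · (4, 15) ≈ (-3.851, -14.440)

(-3.851, -14.440)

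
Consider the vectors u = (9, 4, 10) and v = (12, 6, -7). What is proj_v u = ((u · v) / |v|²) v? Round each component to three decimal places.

u · v = 9·12 + 4·6 + 10·(-7) = 108 + 24 - 70 = 62
|v|² = 144 + 36 + 49 = 229
proj_v u = (62/229) · (12, 6, -7) ≈ (3.249, 1.624, -1.895)

(3.249, 1.624, -1.895)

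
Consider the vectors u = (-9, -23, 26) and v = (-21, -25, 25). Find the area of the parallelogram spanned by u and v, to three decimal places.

418.605

i: (-23)·25 - 26·(-25) = -575 - (-650) = 75
j: 26·(-21) - (-9)·25 = -546 - (-225) = -321
k: (-9)·(-25) - (-23)·(-21) = 225 - 483 = -258
u × v = (75, -321, -258)
|u × v| = √(75² + (-321)² + (-258)²) = √175230 ≈ 418.6048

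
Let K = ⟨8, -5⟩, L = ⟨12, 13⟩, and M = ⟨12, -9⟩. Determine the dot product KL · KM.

-56

KL = L − K = (4, 18)
KM = M − K = (4, -4)
KL · KM = 4·4 + 18·(-4) = 16 - 72 = -56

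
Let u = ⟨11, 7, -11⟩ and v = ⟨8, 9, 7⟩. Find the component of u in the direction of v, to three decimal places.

u · v = 11·8 + 7·9 + (-11)·7 = 88 + 63 - 77 = 74
|v| = √(64 + 81 + 49) = √194 ≈ 13.9284
comp_v u = 74 / √194 ≈ 5.313

5.313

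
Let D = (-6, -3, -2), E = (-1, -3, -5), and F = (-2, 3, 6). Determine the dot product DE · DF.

-4

DE = E − D = (5, 0, -3)
DF = F − D = (4, 6, 8)
DE · DF = 5·4 + 0·6 + (-3)·8 = 20 + 0 - 24 = -4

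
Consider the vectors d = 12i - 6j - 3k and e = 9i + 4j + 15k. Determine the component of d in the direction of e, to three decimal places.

2.173

d · e = 12·9 + (-6)·4 + (-3)·15 = 108 - 24 - 45 = 39
|e| = √(81 + 16 + 225) = √322 ≈ 17.9444
comp_e d = 39 / √322 ≈ 2.173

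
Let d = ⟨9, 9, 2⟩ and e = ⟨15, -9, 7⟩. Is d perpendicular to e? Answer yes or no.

d · e = 9·15 + 9·(-9) + 2·7 = 135 - 81 + 14 = 68
Nonzero, so the vectors are not orthogonal.

no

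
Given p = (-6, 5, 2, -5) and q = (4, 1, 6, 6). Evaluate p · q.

-37

p · q = (-6)·4 + 5·1 + 2·6 + (-5)·6 = -24 + 5 + 12 - 30 = -37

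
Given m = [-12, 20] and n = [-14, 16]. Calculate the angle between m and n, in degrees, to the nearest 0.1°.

m · n = (-12)·(-14) + 20·16 = 168 + 320 = 488
|m|² = 144 + 400 = 544,  |m| = √544 ≈ 23.323808
|n|² = 196 + 256 = 452,  |n| = √452 ≈ 21.260292
cos θ = 488 / (23.323808 · 21.260292) ≈ 0.98413
θ = arccos(0.98413) ≈ 10.2°

10.2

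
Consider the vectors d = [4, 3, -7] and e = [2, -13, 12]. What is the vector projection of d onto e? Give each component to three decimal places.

d · e = 4·2 + 3·(-13) + (-7)·12 = 8 - 39 - 84 = -115
|e|² = 4 + 169 + 144 = 317
proj_e d = (-115/317) · (2, -13, 12) ≈ (-0.726, 4.716, -4.353)

(-0.726, 4.716, -4.353)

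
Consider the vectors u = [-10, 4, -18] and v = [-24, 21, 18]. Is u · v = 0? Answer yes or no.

yes

u · v = (-10)·(-24) + 4·21 + (-18)·18 = 240 + 84 - 324 = 0
Zero, so the vectors are orthogonal.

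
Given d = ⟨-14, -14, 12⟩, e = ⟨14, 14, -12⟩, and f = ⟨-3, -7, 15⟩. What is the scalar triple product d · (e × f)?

e × f:
i: 14·15 - (-12)·(-7) = 210 - 84 = 126
j: (-12)·(-3) - 14·15 = 36 - 210 = -174
k: 14·(-7) - 14·(-3) = -98 - (-42) = -56
e × f = (126, -174, -56)
d · (e × f) = (-14)·126 + (-14)·(-174) + 12·(-56) = -1764 + 2436 - 672 = 0

0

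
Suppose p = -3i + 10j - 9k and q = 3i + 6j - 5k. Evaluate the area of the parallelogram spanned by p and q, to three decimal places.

i: 10·(-5) - (-9)·6 = -50 - (-54) = 4
j: (-9)·3 - (-3)·(-5) = -27 - 15 = -42
k: (-3)·6 - 10·3 = -18 - 30 = -48
p × q = (4, -42, -48)
|p × q| = √(4² + (-42)² + (-48)²) = √4084 ≈ 63.9062

63.906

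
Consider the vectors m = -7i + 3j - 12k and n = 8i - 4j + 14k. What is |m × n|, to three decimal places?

i: 3·14 - (-12)·(-4) = 42 - 48 = -6
j: (-12)·8 - (-7)·14 = -96 - (-98) = 2
k: (-7)·(-4) - 3·8 = 28 - 24 = 4
m × n = (-6, 2, 4)
|m × n| = √((-6)² + 2² + 4²) = √56 ≈ 7.4833

7.483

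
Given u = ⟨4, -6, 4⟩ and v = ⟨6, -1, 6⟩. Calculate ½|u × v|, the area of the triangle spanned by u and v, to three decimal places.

i: (-6)·6 - 4·(-1) = -36 - (-4) = -32
j: 4·6 - 4·6 = 24 - 24 = 0
k: 4·(-1) - (-6)·6 = -4 - (-36) = 32
u × v = (-32, 0, 32)
|u × v| = √((-32)² + 0² + 32²) = √2048 ≈ 45.2548
area = ½ · 45.2548 ≈ 22.627

22.627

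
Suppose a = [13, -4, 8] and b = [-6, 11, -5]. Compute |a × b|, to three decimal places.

138.109

i: (-4)·(-5) - 8·11 = 20 - 88 = -68
j: 8·(-6) - 13·(-5) = -48 - (-65) = 17
k: 13·11 - (-4)·(-6) = 143 - 24 = 119
a × b = (-68, 17, 119)
|a × b| = √((-68)² + 17² + 119²) = √19074 ≈ 138.1087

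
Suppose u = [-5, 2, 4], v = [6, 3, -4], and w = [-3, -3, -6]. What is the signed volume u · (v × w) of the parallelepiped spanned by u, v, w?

210

v × w:
i: 3·(-6) - (-4)·(-3) = -18 - 12 = -30
j: (-4)·(-3) - 6·(-6) = 12 - (-36) = 48
k: 6·(-3) - 3·(-3) = -18 - (-9) = -9
v × w = (-30, 48, -9)
u · (v × w) = (-5)·(-30) + 2·48 + 4·(-9) = 150 + 96 - 36 = 210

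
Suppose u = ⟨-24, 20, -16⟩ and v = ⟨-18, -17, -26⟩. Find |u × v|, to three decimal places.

i: 20·(-26) - (-16)·(-17) = -520 - 272 = -792
j: (-16)·(-18) - (-24)·(-26) = 288 - 624 = -336
k: (-24)·(-17) - 20·(-18) = 408 - (-360) = 768
u × v = (-792, -336, 768)
|u × v| = √((-792)² + (-336)² + 768²) = √1329984 ≈ 1153.2493

1153.249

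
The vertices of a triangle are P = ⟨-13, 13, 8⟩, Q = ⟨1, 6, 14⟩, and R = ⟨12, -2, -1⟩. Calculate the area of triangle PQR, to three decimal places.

158.753

PQ = (14, -7, 6),  PR = (25, -15, -9)
i: (-7)·(-9) - 6·(-15) = 63 - (-90) = 153
j: 6·25 - 14·(-9) = 150 - (-126) = 276
k: 14·(-15) - (-7)·25 = -210 - (-175) = -35
PQ × PR = (153, 276, -35)
|PQ × PR| = √100810 ≈ 317.5059
area = ½ · 317.5059 ≈ 158.753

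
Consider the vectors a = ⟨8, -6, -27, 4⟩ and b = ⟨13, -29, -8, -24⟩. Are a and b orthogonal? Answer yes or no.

no

a · b = 8·13 + (-6)·(-29) + (-27)·(-8) + 4·(-24) = 104 + 174 + 216 - 96 = 398
Nonzero, so the vectors are not orthogonal.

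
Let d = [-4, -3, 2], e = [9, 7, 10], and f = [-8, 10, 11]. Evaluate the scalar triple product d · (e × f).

921

e × f:
i: 7·11 - 10·10 = 77 - 100 = -23
j: 10·(-8) - 9·11 = -80 - 99 = -179
k: 9·10 - 7·(-8) = 90 - (-56) = 146
e × f = (-23, -179, 146)
d · (e × f) = (-4)·(-23) + (-3)·(-179) + 2·146 = 92 + 537 + 292 = 921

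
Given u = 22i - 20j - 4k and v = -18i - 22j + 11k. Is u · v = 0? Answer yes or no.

u · v = 22·(-18) + (-20)·(-22) + (-4)·11 = -396 + 440 - 44 = 0
Zero, so the vectors are orthogonal.

yes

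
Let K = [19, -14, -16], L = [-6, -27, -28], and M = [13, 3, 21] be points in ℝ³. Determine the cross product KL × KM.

(-277, 997, -503)

KL = (-25, -13, -12)
KM = (-6, 17, 37)
i: (-13)·37 - (-12)·17 = -481 - (-204) = -277
j: (-12)·(-6) - (-25)·37 = 72 - (-925) = 997
k: (-25)·17 - (-13)·(-6) = -425 - 78 = -503
KL × KM = (-277, 997, -503)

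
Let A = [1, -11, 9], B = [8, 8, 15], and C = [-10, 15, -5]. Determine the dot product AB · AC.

333

AB = B − A = (7, 19, 6)
AC = C − A = (-11, 26, -14)
AB · AC = 7·(-11) + 19·26 + 6·(-14) = -77 + 494 - 84 = 333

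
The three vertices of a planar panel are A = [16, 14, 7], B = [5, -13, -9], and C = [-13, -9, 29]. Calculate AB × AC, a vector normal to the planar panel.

AB = (-11, -27, -16)
AC = (-29, -23, 22)
i: (-27)·22 - (-16)·(-23) = -594 - 368 = -962
j: (-16)·(-29) - (-11)·22 = 464 - (-242) = 706
k: (-11)·(-23) - (-27)·(-29) = 253 - 783 = -530
AB × AC = (-962, 706, -530)

(-962, 706, -530)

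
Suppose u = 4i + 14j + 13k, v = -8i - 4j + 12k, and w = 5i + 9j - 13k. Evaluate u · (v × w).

v × w:
i: (-4)·(-13) - 12·9 = 52 - 108 = -56
j: 12·5 - (-8)·(-13) = 60 - 104 = -44
k: (-8)·9 - (-4)·5 = -72 - (-20) = -52
v × w = (-56, -44, -52)
u · (v × w) = 4·(-56) + 14·(-44) + 13·(-52) = -224 - 616 - 676 = -1516

-1516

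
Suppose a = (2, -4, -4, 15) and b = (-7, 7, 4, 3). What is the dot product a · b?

a · b = 2·(-7) + (-4)·7 + (-4)·4 + 15·3 = -14 - 28 - 16 + 45 = -13

-13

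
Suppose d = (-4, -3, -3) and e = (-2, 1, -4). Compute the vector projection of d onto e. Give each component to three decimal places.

d · e = (-4)·(-2) + (-3)·1 + (-3)·(-4) = 8 - 3 + 12 = 17
|e|² = 4 + 1 + 16 = 21
proj_e d = (17/21) · (-2, 1, -4) ≈ (-1.619, 0.810, -3.238)

(-1.619, 0.810, -3.238)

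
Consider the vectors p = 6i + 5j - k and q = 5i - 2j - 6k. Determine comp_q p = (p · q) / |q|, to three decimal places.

3.225

p · q = 6·5 + 5·(-2) + (-1)·(-6) = 30 - 10 + 6 = 26
|q| = √(25 + 4 + 36) = √65 ≈ 8.0623
comp_q p = 26 / √65 ≈ 3.225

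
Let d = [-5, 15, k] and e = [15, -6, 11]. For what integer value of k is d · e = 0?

d · e = (-5)·15 + 15·(-6) + k·11 = -165 + 11k
Set equal to 0: 11k = 165, so k = 15.

15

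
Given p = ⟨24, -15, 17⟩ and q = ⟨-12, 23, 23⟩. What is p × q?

(-736, -756, 372)

i: (-15)·23 - 17·23 = -345 - 391 = -736
j: 17·(-12) - 24·23 = -204 - 552 = -756
k: 24·23 - (-15)·(-12) = 552 - 180 = 372
p × q = (-736, -756, 372)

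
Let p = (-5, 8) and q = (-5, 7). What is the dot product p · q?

81

p · q = (-5)·(-5) + 8·7 = 25 + 56 = 81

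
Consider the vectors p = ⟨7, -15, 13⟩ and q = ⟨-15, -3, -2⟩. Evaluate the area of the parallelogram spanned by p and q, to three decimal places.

313.110

i: (-15)·(-2) - 13·(-3) = 30 - (-39) = 69
j: 13·(-15) - 7·(-2) = -195 - (-14) = -181
k: 7·(-3) - (-15)·(-15) = -21 - 225 = -246
p × q = (69, -181, -246)
|p × q| = √(69² + (-181)² + (-246)²) = √98038 ≈ 313.1102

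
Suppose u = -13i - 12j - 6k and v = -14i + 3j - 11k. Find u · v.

u · v = (-13)·(-14) + (-12)·3 + (-6)·(-11) = 182 - 36 + 66 = 212

212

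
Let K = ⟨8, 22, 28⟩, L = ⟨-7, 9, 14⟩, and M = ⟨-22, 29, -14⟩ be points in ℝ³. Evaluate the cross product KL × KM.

KL = (-15, -13, -14)
KM = (-30, 7, -42)
i: (-13)·(-42) - (-14)·7 = 546 - (-98) = 644
j: (-14)·(-30) - (-15)·(-42) = 420 - 630 = -210
k: (-15)·7 - (-13)·(-30) = -105 - 390 = -495
KL × KM = (644, -210, -495)

(644, -210, -495)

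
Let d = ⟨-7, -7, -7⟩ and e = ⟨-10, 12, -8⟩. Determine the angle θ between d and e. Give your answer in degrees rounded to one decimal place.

d · e = (-7)·(-10) + (-7)·12 + (-7)·(-8) = 70 - 84 + 56 = 42
|d|² = 49 + 49 + 49 = 147,  |d| = √147 ≈ 12.124356
|e|² = 100 + 144 + 64 = 308,  |e| = √308 ≈ 17.549929
cos θ = 42 / (12.124356 · 17.549929) ≈ 0.19739
θ = arccos(0.19739) ≈ 78.6°

78.6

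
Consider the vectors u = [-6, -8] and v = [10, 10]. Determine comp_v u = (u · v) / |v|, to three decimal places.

-9.899

u · v = (-6)·10 + (-8)·10 = -60 - 80 = -140
|v| = √(100 + 100) = √200 ≈ 14.1421
comp_v u = -140 / √200 ≈ -9.899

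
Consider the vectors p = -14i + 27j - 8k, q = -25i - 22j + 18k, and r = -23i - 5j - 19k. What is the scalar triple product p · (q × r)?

q × r:
i: (-22)·(-19) - 18·(-5) = 418 - (-90) = 508
j: 18·(-23) - (-25)·(-19) = -414 - 475 = -889
k: (-25)·(-5) - (-22)·(-23) = 125 - 506 = -381
q × r = (508, -889, -381)
p · (q × r) = (-14)·508 + 27·(-889) + (-8)·(-381) = -7112 - 24003 + 3048 = -28067

-28067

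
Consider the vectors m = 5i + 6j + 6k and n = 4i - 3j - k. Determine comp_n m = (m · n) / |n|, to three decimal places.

-0.784

m · n = 5·4 + 6·(-3) + 6·(-1) = 20 - 18 - 6 = -4
|n| = √(16 + 9 + 1) = √26 ≈ 5.0990
comp_n m = -4 / √26 ≈ -0.784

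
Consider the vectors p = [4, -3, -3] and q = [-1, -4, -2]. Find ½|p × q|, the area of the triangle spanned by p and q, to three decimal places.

i: (-3)·(-2) - (-3)·(-4) = 6 - 12 = -6
j: (-3)·(-1) - 4·(-2) = 3 - (-8) = 11
k: 4·(-4) - (-3)·(-1) = -16 - 3 = -19
p × q = (-6, 11, -19)
|p × q| = √((-6)² + 11² + (-19)²) = √518 ≈ 22.7596
area = ½ · 22.7596 ≈ 11.380

11.380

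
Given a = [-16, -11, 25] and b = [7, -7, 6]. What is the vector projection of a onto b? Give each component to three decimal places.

a · b = (-16)·7 + (-11)·(-7) + 25·6 = -112 + 77 + 150 = 115
|b|² = 49 + 49 + 36 = 134
proj_b a = (115/134) · (7, -7, 6) ≈ (6.007, -6.007, 5.149)

(6.007, -6.007, 5.149)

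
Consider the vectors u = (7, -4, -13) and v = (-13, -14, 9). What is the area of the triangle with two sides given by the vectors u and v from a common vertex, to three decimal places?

142.531

i: (-4)·9 - (-13)·(-14) = -36 - 182 = -218
j: (-13)·(-13) - 7·9 = 169 - 63 = 106
k: 7·(-14) - (-4)·(-13) = -98 - 52 = -150
u × v = (-218, 106, -150)
|u × v| = √((-218)² + 106² + (-150)²) = √81260 ≈ 285.0614
area = ½ · 285.0614 ≈ 142.531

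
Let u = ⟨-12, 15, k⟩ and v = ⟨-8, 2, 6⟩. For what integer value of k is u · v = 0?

-21

u · v = (-12)·(-8) + 15·2 + k·6 = 126 + 6k
Set equal to 0: 6k = -126, so k = -21.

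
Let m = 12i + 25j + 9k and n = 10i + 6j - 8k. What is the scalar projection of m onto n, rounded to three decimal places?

14.001

m · n = 12·10 + 25·6 + 9·(-8) = 120 + 150 - 72 = 198
|n| = √(100 + 36 + 64) = √200 ≈ 14.1421
comp_n m = 198 / √200 ≈ 14.001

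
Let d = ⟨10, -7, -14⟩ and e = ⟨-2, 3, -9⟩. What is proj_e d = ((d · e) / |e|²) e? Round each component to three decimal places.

(-1.809, 2.713, -8.138)

d · e = 10·(-2) + (-7)·3 + (-14)·(-9) = -20 - 21 + 126 = 85
|e|² = 4 + 9 + 81 = 94
proj_e d = (85/94) · (-2, 3, -9) ≈ (-1.809, 2.713, -8.138)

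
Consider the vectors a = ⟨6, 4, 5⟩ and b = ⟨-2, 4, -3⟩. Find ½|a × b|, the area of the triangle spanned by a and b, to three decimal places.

i: 4·(-3) - 5·4 = -12 - 20 = -32
j: 5·(-2) - 6·(-3) = -10 - (-18) = 8
k: 6·4 - 4·(-2) = 24 - (-8) = 32
a × b = (-32, 8, 32)
|a × b| = √((-32)² + 8² + 32²) = √2112 ≈ 45.9565
area = ½ · 45.9565 ≈ 22.978

22.978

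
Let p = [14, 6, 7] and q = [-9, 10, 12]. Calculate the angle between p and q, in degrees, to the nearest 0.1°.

p · q = 14·(-9) + 6·10 + 7·12 = -126 + 60 + 84 = 18
|p|² = 196 + 36 + 49 = 281,  |p| = √281 ≈ 16.763055
|q|² = 81 + 100 + 144 = 325,  |q| = √325 ≈ 18.027756
cos θ = 18 / (16.763055 · 18.027756) ≈ 0.05956
θ = arccos(0.05956) ≈ 86.6°

86.6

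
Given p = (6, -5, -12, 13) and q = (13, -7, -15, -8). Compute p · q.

p · q = 6·13 + (-5)·(-7) + (-12)·(-15) + 13·(-8) = 78 + 35 + 180 - 104 = 189

189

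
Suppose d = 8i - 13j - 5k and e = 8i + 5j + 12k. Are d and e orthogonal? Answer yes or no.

no

d · e = 8·8 + (-13)·5 + (-5)·12 = 64 - 65 - 60 = -61
Nonzero, so the vectors are not orthogonal.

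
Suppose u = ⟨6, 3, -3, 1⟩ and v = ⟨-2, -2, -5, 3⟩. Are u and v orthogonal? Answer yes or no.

yes

u · v = 6·(-2) + 3·(-2) + (-3)·(-5) + 1·3 = -12 - 6 + 15 + 3 = 0
Zero, so the vectors are orthogonal.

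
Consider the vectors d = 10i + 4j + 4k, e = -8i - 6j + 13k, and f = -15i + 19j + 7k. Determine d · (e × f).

e × f:
i: (-6)·7 - 13·19 = -42 - 247 = -289
j: 13·(-15) - (-8)·7 = -195 - (-56) = -139
k: (-8)·19 - (-6)·(-15) = -152 - 90 = -242
e × f = (-289, -139, -242)
d · (e × f) = 10·(-289) + 4·(-139) + 4·(-242) = -2890 - 556 - 968 = -4414

-4414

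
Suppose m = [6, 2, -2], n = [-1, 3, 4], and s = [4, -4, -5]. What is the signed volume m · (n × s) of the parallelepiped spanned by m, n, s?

44

n × s:
i: 3·(-5) - 4·(-4) = -15 - (-16) = 1
j: 4·4 - (-1)·(-5) = 16 - 5 = 11
k: (-1)·(-4) - 3·4 = 4 - 12 = -8
n × s = (1, 11, -8)
m · (n × s) = 6·1 + 2·11 + (-2)·(-8) = 6 + 22 + 16 = 44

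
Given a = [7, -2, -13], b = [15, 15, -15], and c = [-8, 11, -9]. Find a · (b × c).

b × c:
i: 15·(-9) - (-15)·11 = -135 - (-165) = 30
j: (-15)·(-8) - 15·(-9) = 120 - (-135) = 255
k: 15·11 - 15·(-8) = 165 - (-120) = 285
b × c = (30, 255, 285)
a · (b × c) = 7·30 + (-2)·255 + (-13)·285 = 210 - 510 - 3705 = -4005

-4005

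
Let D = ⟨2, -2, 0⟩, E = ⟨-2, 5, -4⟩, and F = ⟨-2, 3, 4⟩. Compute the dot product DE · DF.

35

DE = E − D = (-4, 7, -4)
DF = F − D = (-4, 5, 4)
DE · DF = (-4)·(-4) + 7·5 + (-4)·4 = 16 + 35 - 16 = 35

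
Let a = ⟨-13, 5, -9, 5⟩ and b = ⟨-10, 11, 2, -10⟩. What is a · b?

117

a · b = (-13)·(-10) + 5·11 + (-9)·2 + 5·(-10) = 130 + 55 - 18 - 50 = 117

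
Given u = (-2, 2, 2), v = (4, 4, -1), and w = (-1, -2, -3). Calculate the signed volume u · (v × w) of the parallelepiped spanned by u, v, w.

46

v × w:
i: 4·(-3) - (-1)·(-2) = -12 - 2 = -14
j: (-1)·(-1) - 4·(-3) = 1 - (-12) = 13
k: 4·(-2) - 4·(-1) = -8 - (-4) = -4
v × w = (-14, 13, -4)
u · (v × w) = (-2)·(-14) + 2·13 + 2·(-4) = 28 + 26 - 8 = 46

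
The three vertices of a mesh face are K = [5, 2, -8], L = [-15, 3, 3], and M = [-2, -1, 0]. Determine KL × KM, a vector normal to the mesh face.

(41, 83, 67)

KL = (-20, 1, 11)
KM = (-7, -3, 8)
i: 1·8 - 11·(-3) = 8 - (-33) = 41
j: 11·(-7) - (-20)·8 = -77 - (-160) = 83
k: (-20)·(-3) - 1·(-7) = 60 - (-7) = 67
KL × KM = (41, 83, 67)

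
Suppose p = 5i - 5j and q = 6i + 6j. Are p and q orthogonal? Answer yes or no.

yes

p · q = 5·6 + (-5)·6 = 30 - 30 = 0
Zero, so the vectors are orthogonal.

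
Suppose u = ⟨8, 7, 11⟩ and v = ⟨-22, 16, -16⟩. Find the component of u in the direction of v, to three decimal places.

u · v = 8·(-22) + 7·16 + 11·(-16) = -176 + 112 - 176 = -240
|v| = √(484 + 256 + 256) = √996 ≈ 31.5595
comp_v u = -240 / √996 ≈ -7.605

-7.605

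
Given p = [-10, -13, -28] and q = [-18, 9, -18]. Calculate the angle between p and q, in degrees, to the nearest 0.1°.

p · q = (-10)·(-18) + (-13)·9 + (-28)·(-18) = 180 - 117 + 504 = 567
|p|² = 100 + 169 + 784 = 1053,  |p| = √1053 ≈ 32.449961
|q|² = 324 + 81 + 324 = 729,  |q| = √729 ≈ 27.000000
cos θ = 567 / (32.449961 · 27.000000) ≈ 0.64715
θ = arccos(0.64715) ≈ 49.7°

49.7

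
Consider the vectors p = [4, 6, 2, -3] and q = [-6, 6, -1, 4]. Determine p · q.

-2

p · q = 4·(-6) + 6·6 + 2·(-1) + (-3)·4 = -24 + 36 - 2 - 12 = -2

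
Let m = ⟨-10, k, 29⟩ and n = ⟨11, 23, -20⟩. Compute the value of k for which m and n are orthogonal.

m · n = (-10)·11 + k·23 + 29·(-20) = -690 + 23k
Set equal to 0: 23k = 690, so k = 30.

30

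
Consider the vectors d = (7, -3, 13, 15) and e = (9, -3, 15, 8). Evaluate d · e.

d · e = 7·9 + (-3)·(-3) + 13·15 + 15·8 = 63 + 9 + 195 + 120 = 387

387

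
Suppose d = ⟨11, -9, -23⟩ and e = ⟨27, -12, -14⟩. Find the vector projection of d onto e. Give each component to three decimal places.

(18.362, -8.161, -9.521)

d · e = 11·27 + (-9)·(-12) + (-23)·(-14) = 297 + 108 + 322 = 727
|e|² = 729 + 144 + 196 = 1069
proj_e d = (727/1069) · (27, -12, -14) ≈ (18.362, -8.161, -9.521)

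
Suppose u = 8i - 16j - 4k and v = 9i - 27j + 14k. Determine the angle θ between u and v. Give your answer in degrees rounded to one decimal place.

39.6

u · v = 8·9 + (-16)·(-27) + (-4)·14 = 72 + 432 - 56 = 448
|u|² = 64 + 256 + 16 = 336,  |u| = √336 ≈ 18.330303
|v|² = 81 + 729 + 196 = 1006,  |v| = √1006 ≈ 31.717503
cos θ = 448 / (18.330303 · 31.717503) ≈ 0.77057
θ = arccos(0.77057) ≈ 39.6°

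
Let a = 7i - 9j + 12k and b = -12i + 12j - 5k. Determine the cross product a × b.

(-99, -109, -24)

i: (-9)·(-5) - 12·12 = 45 - 144 = -99
j: 12·(-12) - 7·(-5) = -144 - (-35) = -109
k: 7·12 - (-9)·(-12) = 84 - 108 = -24
a × b = (-99, -109, -24)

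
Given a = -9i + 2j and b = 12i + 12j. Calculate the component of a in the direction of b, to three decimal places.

a · b = (-9)·12 + 2·12 = -108 + 24 = -84
|b| = √(144 + 144) = √288 ≈ 16.9706
comp_b a = -84 / √288 ≈ -4.950

-4.950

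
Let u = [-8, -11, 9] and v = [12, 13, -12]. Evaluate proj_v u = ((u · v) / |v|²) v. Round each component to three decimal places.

(-9.112, -9.871, 9.112)

u · v = (-8)·12 + (-11)·13 + 9·(-12) = -96 - 143 - 108 = -347
|v|² = 144 + 169 + 144 = 457
proj_v u = (-347/457) · (12, 13, -12) ≈ (-9.112, -9.871, 9.112)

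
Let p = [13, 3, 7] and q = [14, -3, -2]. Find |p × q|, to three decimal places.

i: 3·(-2) - 7·(-3) = -6 - (-21) = 15
j: 7·14 - 13·(-2) = 98 - (-26) = 124
k: 13·(-3) - 3·14 = -39 - 42 = -81
p × q = (15, 124, -81)
|p × q| = √(15² + 124² + (-81)²) = √22162 ≈ 148.8691

148.869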